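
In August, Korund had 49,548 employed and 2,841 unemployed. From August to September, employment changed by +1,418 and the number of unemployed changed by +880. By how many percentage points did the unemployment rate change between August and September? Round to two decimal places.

The unemployment rate changed by +1.38 percentage points.

August: labor force = 49,548 + 2,841 = 52,389; u = 2,841/52,389 = 5.42%.
September: labor force = 50,966 + 3,721 = 54,687; u = 3,721/54,687 = 6.80%.
Change = 6.80% − 5.42% = +1.38 pp.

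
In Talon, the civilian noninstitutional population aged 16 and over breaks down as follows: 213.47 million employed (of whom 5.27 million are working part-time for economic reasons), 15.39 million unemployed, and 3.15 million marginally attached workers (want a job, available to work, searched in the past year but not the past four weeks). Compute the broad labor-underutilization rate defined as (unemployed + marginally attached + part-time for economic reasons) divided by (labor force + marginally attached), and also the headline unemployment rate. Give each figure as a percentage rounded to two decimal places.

Broad underutilization rate ≈ 10.26%; headline unemployment rate ≈ 6.72%.

Labor force = 213.47 + 15.39 = 228.86 million.
Numerator = 15.39 + 3.15 + 5.27 = 23.81 million.
Denominator = 228.86 + 3.15 = 232.01 million.
Broad rate = 23.81 / 232.01 = 10.26%.
Headline unemployment rate = 15.39 / 228.86 = 6.72%.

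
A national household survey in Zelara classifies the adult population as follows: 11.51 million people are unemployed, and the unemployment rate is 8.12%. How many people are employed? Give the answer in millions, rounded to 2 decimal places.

About 130.24 million are employed.

Labor force = U / u = 11.51 / 0.0812 ≈ 141.75 million.
Employed = labor force − unemployed = 141.75 − 11.51 = 130.24 million.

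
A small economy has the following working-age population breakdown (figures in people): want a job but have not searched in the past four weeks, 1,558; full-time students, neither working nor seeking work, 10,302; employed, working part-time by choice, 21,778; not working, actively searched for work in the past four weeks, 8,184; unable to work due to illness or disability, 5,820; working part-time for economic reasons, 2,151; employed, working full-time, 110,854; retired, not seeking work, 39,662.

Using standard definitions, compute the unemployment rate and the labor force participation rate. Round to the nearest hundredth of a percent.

Employed = 21,778 + 2,151 + 110,854 = 134,783 (anyone who worked, including part-time for economic reasons, counts as employed).
Unemployed = 8,184.
Labor force = 134,783 + 8,184 = 142,967.
Not in labor force = 1,558 + 10,302 + 5,820 + 39,662 = 57,342 (those not working and not actively searching are outside the labor force — including those who want a job but have given up searching).
Civilian working-age population = 142,967 + 57,342 = 200,309.
Unemployment rate = 8,184 / 142,967 = 5.72%.
Labor force participation rate = 142,967 / 200,309 = 71.37%.

Unemployment rate ≈ 5.72%; labor force participation rate ≈ 71.37%.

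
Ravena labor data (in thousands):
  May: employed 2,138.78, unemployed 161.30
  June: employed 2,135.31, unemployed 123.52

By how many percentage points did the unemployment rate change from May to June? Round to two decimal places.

The unemployment rate changed by −1.54 percentage points.

May: labor force = 2,138.78 + 161.30 = 2,300.08; u = 161.30/2,300.08 = 7.01%.
June: labor force = 2,135.31 + 123.52 = 2,258.83; u = 123.52/2,258.83 = 5.47%.
Change = 5.47% − 7.01% = −1.54 pp.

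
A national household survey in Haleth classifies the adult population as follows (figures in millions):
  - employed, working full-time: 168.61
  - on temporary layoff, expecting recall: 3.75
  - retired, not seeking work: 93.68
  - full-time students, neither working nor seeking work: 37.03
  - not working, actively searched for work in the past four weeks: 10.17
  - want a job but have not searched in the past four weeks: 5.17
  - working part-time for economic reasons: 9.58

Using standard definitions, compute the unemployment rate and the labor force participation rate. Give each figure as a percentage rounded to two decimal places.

Unemployment rate ≈ 7.25%; labor force participation rate ≈ 58.57%.

Employed = 168.61 + 9.58 = 178.19 million (anyone who worked, including part-time for economic reasons, counts as employed).
Unemployed = 3.75 + 10.17 = 13.92 million (jobless and actively searching, or on temporary layoff).
Labor force = 178.19 + 13.92 = 192.11 million.
Not in labor force = 93.68 + 37.03 + 5.17 = 135.88 million (those not working and not actively searching are outside the labor force — including those who want a job but have given up searching).
Civilian working-age population = 192.11 + 135.88 = 327.99 million.
Unemployment rate = 13.92 / 192.11 = 7.25%.
Labor force participation rate = 192.11 / 327.99 = 58.57%.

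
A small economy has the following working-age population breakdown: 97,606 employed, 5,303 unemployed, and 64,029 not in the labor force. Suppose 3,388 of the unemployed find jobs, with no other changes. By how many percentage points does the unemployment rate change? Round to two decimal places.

The unemployment rate changes by −3.29 percentage points.

Initially, labor force = 97,606 + 5,303 = 102,909, so u = 5,303/102,909 = 5.15%.
After the change, unemployed falls and employed rises by 3,388; labor force unchanged → E = 100,994, U = 1,915, labor force = 102,909.
New unemployment rate = 1,915 / 102,909 = 1.86%.
Change = 1.86% − 5.15% = −3.29 percentage points.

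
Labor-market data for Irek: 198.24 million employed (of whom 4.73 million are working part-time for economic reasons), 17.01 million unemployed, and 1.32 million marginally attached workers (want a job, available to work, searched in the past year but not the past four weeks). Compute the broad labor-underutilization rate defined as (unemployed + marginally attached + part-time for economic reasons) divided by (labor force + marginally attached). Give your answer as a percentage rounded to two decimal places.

Broad underutilization rate ≈ 10.65%.

Labor force = 198.24 + 17.01 = 215.25 million.
Numerator = 17.01 + 1.32 + 4.73 = 23.06 million.
Denominator = 215.25 + 1.32 = 216.57 million.
Broad rate = 23.06 / 216.57 = 10.65%.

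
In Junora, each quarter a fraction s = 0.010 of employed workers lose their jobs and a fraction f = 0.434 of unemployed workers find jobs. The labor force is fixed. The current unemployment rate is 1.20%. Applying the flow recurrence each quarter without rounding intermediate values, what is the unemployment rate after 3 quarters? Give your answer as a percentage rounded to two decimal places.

Unemployment rate after three quarters ≈ 2.07%.

With a fixed labor force, u_{t+1} = u_t + s·(1−u_t) − f·u_t = u_t·(1−s−f) + s.
Here 1−s−f = 0.556 and s = 0.010.
u_1 = 0.012000 × 0.556 + 0.010 = 0.016672.
u_2 = 0.016672 × 0.556 + 0.010 = 0.019270.
u_3 = 0.019270 × 0.556 + 0.010 = 0.020714.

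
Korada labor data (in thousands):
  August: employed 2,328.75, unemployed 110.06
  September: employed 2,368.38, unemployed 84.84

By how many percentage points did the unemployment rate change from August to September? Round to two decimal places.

August: labor force = 2,328.75 + 110.06 = 2,438.81; u = 110.06/2,438.81 = 4.51%.
September: labor force = 2,368.38 + 84.84 = 2,453.22; u = 84.84/2,453.22 = 3.46%.
Change = 3.46% − 4.51% = −1.05 pp.

The unemployment rate changed by −1.05 percentage points.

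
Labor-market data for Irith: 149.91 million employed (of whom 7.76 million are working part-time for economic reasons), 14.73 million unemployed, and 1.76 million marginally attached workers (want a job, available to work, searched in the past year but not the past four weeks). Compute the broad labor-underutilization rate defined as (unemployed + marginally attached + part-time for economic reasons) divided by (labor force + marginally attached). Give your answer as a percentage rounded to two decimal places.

Labor force = 149.91 + 14.73 = 164.64 million.
Numerator = 14.73 + 1.76 + 7.76 = 24.25 million.
Denominator = 164.64 + 1.76 = 166.40 million.
Broad rate = 24.25 / 166.40 = 14.57%.

Broad underutilization rate ≈ 14.57%.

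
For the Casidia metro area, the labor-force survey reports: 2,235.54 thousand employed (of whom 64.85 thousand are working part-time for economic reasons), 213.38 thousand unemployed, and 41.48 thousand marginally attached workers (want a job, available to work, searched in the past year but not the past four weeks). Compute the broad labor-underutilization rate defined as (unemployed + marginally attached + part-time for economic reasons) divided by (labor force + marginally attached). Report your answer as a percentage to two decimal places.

Broad underutilization rate ≈ 12.84%.

Labor force = 2,235.54 + 213.38 = 2,448.92 thousand.
Numerator = 213.38 + 41.48 + 64.85 = 319.71 thousand.
Denominator = 2,448.92 + 41.48 = 2,490.40 thousand.
Broad rate = 319.71 / 2,490.40 = 12.84%.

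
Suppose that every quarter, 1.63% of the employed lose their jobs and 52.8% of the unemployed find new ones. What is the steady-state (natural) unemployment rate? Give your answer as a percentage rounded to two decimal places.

At steady state the flows balance: s·E = f·U, so U/(E+U) = s/(s+f).
u* = 1.63 / (1.63 + 52.8) = 1.63 / 54.43 = 2.99%.

Steady-state unemployment rate ≈ 2.99%.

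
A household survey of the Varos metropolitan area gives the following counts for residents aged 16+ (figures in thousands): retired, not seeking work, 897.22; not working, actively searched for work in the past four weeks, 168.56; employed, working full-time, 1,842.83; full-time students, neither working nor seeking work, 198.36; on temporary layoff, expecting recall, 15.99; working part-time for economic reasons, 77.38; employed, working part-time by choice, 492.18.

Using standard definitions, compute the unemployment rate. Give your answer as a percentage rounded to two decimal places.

Unemployment rate ≈ 7.11%.

Employed = 1,842.83 + 77.38 + 492.18 = 2,412.39 thousand (anyone who worked, including part-time for economic reasons, counts as employed).
Unemployed = 168.56 + 15.99 = 184.55 thousand (jobless and actively searching, or on temporary layoff).
Labor force = 2,412.39 + 184.55 = 2,596.94 thousand.
Unemployment rate = 184.55 / 2,596.94 = 7.11%.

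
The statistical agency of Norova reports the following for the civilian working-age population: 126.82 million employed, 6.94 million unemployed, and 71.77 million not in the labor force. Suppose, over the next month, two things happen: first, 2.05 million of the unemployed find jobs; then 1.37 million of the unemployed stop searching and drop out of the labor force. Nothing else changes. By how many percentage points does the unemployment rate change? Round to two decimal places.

The unemployment rate changes by −2.53 percentage points.

Initially, labor force = 126.82 + 6.94 = 133.76 million, so u = 6.94/133.76 = 5.19%.
After the first change, unemployed falls and employed rises by 2.05; labor force unchanged → E = 128.87, U = 4.89, labor force = 133.76 million.
After the second change, unemployed and labor force both fall by 1.37 → E = 128.87, U = 3.52, labor force = 132.39 million.
New unemployment rate = 3.52 / 132.39 = 2.66%.
Change = 2.66% − 5.19% = −2.53 percentage points.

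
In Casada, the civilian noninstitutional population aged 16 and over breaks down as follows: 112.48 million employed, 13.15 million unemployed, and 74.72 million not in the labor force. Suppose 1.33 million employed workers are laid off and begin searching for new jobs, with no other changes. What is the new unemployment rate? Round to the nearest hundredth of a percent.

Initially, labor force = 112.48 + 13.15 = 125.63 million, so u = 13.15/125.63 = 10.47%.
After the change, employed falls and unemployed rises by 1.33; labor force unchanged → E = 111.15, U = 14.48, labor force = 125.63 million.
New unemployment rate = 14.48 / 125.63 = 11.53%.

New unemployment rate ≈ 11.53%.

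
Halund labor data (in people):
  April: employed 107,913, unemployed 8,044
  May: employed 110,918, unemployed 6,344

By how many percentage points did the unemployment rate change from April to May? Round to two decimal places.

The unemployment rate changed by −1.53 percentage points.

April: labor force = 107,913 + 8,044 = 115,957; u = 8,044/115,957 = 6.94%.
May: labor force = 110,918 + 6,344 = 117,262; u = 6,344/117,262 = 5.41%.
Change = 5.41% − 6.94% = −1.53 pp.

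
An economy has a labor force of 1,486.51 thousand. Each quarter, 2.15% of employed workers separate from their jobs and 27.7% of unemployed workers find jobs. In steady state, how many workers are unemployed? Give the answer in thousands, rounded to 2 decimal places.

Steady-state unemployment rate u* = s/(s+f) = 2.15/(2.15+27.7) = 0.072027.
Unemployed = u* × labor force = 0.072027 × 1,486.51 ≈ 107.07 thousand.

About 107.07 thousand are unemployed in steady state.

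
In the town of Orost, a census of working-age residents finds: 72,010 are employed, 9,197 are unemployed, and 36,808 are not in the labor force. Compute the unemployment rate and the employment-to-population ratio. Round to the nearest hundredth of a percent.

Unemployment rate ≈ 11.33%; employment-population ratio ≈ 61.02%.

Labor force = employed + unemployed = 72,010 + 9,197 = 81,207.
Working-age population = 81,207 + 36,808 = 118,015.
Unemployment rate = 9,197 / 81,207 = 11.33%.
Employment-population ratio = 72,010 / 118,015 = 61.02%.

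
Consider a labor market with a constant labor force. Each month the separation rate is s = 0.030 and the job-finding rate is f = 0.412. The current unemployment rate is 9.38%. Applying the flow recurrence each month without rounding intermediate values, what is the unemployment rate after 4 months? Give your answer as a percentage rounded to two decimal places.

With a fixed labor force, u_{t+1} = u_t + s·(1−u_t) − f·u_t = u_t·(1−s−f) + s.
Here 1−s−f = 0.558 and s = 0.030.
u_1 = 0.093800 × 0.558 + 0.030 = 0.082340.
u_2 = 0.082340 × 0.558 + 0.030 = 0.075946.
u_3 = 0.075946 × 0.558 + 0.030 = 0.072378.
u_4 = 0.072378 × 0.558 + 0.030 = 0.070387.

Unemployment rate after four months ≈ 7.04%.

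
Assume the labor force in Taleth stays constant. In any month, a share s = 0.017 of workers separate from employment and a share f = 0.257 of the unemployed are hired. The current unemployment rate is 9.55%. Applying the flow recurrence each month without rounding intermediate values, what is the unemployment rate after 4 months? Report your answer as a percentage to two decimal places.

With a fixed labor force, u_{t+1} = u_t + s·(1−u_t) − f·u_t = u_t·(1−s−f) + s.
Here 1−s−f = 0.726 and s = 0.017.
u_1 = 0.095500 × 0.726 + 0.017 = 0.086333.
u_2 = 0.086333 × 0.726 + 0.017 = 0.079678.
u_3 = 0.079678 × 0.726 + 0.017 = 0.074846.
u_4 = 0.074846 × 0.726 + 0.017 = 0.071338.

Unemployment rate after four months ≈ 7.13%.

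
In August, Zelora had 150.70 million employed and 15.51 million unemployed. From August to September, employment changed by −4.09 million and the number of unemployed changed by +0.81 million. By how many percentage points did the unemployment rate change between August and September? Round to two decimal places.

August: labor force = 150.70 + 15.51 = 166.21; u = 15.51/166.21 = 9.33%.
September: labor force = 146.61 + 16.32 = 162.93; u = 16.32/162.93 = 10.02%.
Change = 10.02% − 9.33% = +0.69 pp.

The unemployment rate changed by +0.69 percentage points.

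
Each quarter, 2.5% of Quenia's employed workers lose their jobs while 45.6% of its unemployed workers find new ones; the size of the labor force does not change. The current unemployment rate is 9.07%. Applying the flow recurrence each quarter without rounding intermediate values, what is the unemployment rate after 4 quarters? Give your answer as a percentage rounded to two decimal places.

With a fixed labor force, u_{t+1} = u_t + s·(1−u_t) − f·u_t = u_t·(1−s−f) + s.
Here 1−s−f = 0.519 and s = 0.025.
u_1 = 0.090700 × 0.519 + 0.025 = 0.072073.
u_2 = 0.072073 × 0.519 + 0.025 = 0.062406.
u_3 = 0.062406 × 0.519 + 0.025 = 0.057389.
u_4 = 0.057389 × 0.519 + 0.025 = 0.054785.

Unemployment rate after four quarters ≈ 5.48%.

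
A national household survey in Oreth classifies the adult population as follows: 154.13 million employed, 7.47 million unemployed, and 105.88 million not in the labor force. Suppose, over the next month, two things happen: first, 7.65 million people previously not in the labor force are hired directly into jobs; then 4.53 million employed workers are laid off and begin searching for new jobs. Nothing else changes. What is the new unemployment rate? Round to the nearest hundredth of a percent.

Initially, labor force = 154.13 + 7.47 = 161.60 million, so u = 7.47/161.60 = 4.62%.
After the first change, employed and labor force both rise by 7.65; unemployed unchanged → E = 161.78, U = 7.47, labor force = 169.25 million.
After the second change, employed falls and unemployed rises by 4.53; labor force unchanged → E = 157.25, U = 12.00, labor force = 169.25 million.
New unemployment rate = 12.00 / 169.25 = 7.09%.

New unemployment rate ≈ 7.09%.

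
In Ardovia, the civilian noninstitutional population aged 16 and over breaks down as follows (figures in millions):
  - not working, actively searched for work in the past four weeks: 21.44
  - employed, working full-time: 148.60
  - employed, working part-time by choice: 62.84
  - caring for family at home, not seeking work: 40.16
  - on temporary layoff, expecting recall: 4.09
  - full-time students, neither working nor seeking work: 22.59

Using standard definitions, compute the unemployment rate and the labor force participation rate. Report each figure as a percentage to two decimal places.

Employed = 148.60 + 62.84 = 211.44 million.
Unemployed = 21.44 + 4.09 = 25.53 million (jobless and actively searching, or on temporary layoff).
Labor force = 211.44 + 25.53 = 236.97 million.
Not in labor force = 40.16 + 22.59 = 62.75 million (those not working and not actively searching are outside the labor force).
Civilian working-age population = 236.97 + 62.75 = 299.72 million.
Unemployment rate = 25.53 / 236.97 = 10.77%.
Labor force participation rate = 236.97 / 299.72 = 79.06%.

Unemployment rate ≈ 10.77%; labor force participation rate ≈ 79.06%.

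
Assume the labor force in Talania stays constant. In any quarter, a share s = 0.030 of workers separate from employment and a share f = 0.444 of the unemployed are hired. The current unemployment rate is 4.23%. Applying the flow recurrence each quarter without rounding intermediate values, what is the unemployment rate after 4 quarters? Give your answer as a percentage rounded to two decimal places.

Unemployment rate after four quarters ≈ 6.17%.

With a fixed labor force, u_{t+1} = u_t + s·(1−u_t) − f·u_t = u_t·(1−s−f) + s.
Here 1−s−f = 0.526 and s = 0.030.
u_1 = 0.042300 × 0.526 + 0.030 = 0.052250.
u_2 = 0.052250 × 0.526 + 0.030 = 0.057483.
u_3 = 0.057483 × 0.526 + 0.030 = 0.060236.
u_4 = 0.060236 × 0.526 + 0.030 = 0.061684.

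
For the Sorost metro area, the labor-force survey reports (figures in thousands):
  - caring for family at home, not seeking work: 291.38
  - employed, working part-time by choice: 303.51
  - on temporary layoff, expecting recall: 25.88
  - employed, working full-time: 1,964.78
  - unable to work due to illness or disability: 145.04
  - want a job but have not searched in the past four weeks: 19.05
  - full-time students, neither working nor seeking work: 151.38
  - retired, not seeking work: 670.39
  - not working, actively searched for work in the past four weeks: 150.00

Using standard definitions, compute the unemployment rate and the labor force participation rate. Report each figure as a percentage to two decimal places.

Employed = 303.51 + 1,964.78 = 2,268.29 thousand.
Unemployed = 25.88 + 150.00 = 175.88 thousand (jobless and actively searching, or on temporary layoff).
Labor force = 2,268.29 + 175.88 = 2,444.17 thousand.
Not in labor force = 291.38 + 145.04 + 19.05 + 151.38 + 670.39 = 1,277.24 thousand (those not working and not actively searching are outside the labor force — including those who want a job but have given up searching).
Civilian working-age population = 2,444.17 + 1,277.24 = 3,721.41 thousand.
Unemployment rate = 175.88 / 2,444.17 = 7.20%.
Labor force participation rate = 2,444.17 / 3,721.41 = 65.68%.

Unemployment rate ≈ 7.20%; labor force participation rate ≈ 65.68%.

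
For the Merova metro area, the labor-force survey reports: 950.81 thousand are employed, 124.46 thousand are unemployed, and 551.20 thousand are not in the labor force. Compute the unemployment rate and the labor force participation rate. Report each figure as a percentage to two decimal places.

Unemployment rate ≈ 11.57%; labor force participation rate ≈ 66.11%.

Labor force = employed + unemployed = 950.81 + 124.46 = 1,075.27 thousand.
Working-age population = 1,075.27 + 551.20 = 1,626.47 thousand.
Unemployment rate = 124.46 / 1,075.27 = 11.57%.
Labor force participation rate = 1,075.27 / 1,626.47 = 66.11%.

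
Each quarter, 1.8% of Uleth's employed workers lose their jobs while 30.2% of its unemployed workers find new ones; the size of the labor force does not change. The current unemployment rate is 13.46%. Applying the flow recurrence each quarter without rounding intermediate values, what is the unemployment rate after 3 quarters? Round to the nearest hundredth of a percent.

With a fixed labor force, u_{t+1} = u_t + s·(1−u_t) − f·u_t = u_t·(1−s−f) + s.
Here 1−s−f = 0.680 and s = 0.018.
u_1 = 0.134600 × 0.680 + 0.018 = 0.109528.
u_2 = 0.109528 × 0.680 + 0.018 = 0.092479.
u_3 = 0.092479 × 0.680 + 0.018 = 0.080886.

Unemployment rate after three quarters ≈ 8.09%.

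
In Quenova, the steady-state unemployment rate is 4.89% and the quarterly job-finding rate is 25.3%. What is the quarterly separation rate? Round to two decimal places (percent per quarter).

Separation rate ≈ 1.30% per quarter.

From u* = s/(s+f): s = u·f/(1−u).
s = 0.0489 × 25.3 / (1 − 0.0489) = 1.2372 / 0.9511 ≈ 1.30% per quarter.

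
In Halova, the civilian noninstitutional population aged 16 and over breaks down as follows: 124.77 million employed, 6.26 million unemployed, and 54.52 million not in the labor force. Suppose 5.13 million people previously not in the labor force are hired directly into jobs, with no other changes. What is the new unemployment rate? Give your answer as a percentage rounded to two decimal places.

Initially, labor force = 124.77 + 6.26 = 131.03 million, so u = 6.26/131.03 = 4.78%.
After the change, employed and labor force both rise by 5.13; unemployed unchanged → E = 129.90, U = 6.26, labor force = 136.16 million.
New unemployment rate = 6.26 / 136.16 = 4.60%.

New unemployment rate ≈ 4.60%.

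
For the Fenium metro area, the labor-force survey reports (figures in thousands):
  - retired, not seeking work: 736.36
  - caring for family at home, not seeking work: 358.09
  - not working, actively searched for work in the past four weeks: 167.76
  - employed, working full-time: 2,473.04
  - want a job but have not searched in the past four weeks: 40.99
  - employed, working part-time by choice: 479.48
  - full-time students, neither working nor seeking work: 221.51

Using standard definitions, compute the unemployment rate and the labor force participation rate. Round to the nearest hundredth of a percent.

Unemployment rate ≈ 5.38%; labor force participation rate ≈ 69.69%.

Employed = 2,473.04 + 479.48 = 2,952.52 thousand.
Unemployed = 167.76 thousand.
Labor force = 2,952.52 + 167.76 = 3,120.28 thousand.
Not in labor force = 736.36 + 358.09 + 40.99 + 221.51 = 1,356.95 thousand (those not working and not actively searching are outside the labor force — including those who want a job but have given up searching).
Civilian working-age population = 3,120.28 + 1,356.95 = 4,477.23 thousand.
Unemployment rate = 167.76 / 3,120.28 = 5.38%.
Labor force participation rate = 3,120.28 / 4,477.23 = 69.69%.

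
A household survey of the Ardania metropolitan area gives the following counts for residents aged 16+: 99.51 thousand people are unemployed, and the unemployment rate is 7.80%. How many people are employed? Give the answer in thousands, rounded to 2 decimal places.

About 1,176.26 thousand are employed.

Labor force = U / u = 99.51 / 0.0780 ≈ 1,275.77 thousand.
Employed = labor force − unemployed = 1,275.77 − 99.51 = 1,176.26 thousand.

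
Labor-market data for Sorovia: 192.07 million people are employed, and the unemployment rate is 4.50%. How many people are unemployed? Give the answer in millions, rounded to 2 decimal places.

Let U be the number unemployed. The labor force is E + U, and U/(E+U) = 0.0450.
So U = 0.0450 × 192.07 / (1 − 0.0450) = 8.6431 / 0.9550 ≈ 9.05 million.

About 9.05 million are unemployed.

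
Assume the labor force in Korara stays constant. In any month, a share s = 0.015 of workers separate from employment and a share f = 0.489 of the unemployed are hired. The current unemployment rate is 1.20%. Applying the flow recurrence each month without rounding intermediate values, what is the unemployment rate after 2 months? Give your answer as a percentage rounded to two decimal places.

With a fixed labor force, u_{t+1} = u_t + s·(1−u_t) − f·u_t = u_t·(1−s−f) + s.
Here 1−s−f = 0.496 and s = 0.015.
u_1 = 0.012000 × 0.496 + 0.015 = 0.020952.
u_2 = 0.020952 × 0.496 + 0.015 = 0.025392.

Unemployment rate after two months ≈ 2.54%.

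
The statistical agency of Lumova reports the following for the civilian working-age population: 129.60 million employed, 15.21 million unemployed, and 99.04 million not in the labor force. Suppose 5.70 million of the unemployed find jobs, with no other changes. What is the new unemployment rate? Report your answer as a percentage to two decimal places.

Initially, labor force = 129.60 + 15.21 = 144.81 million, so u = 15.21/144.81 = 10.50%.
After the change, unemployed falls and employed rises by 5.70; labor force unchanged → E = 135.30, U = 9.51, labor force = 144.81 million.
New unemployment rate = 9.51 / 144.81 = 6.57%.

New unemployment rate ≈ 6.57%.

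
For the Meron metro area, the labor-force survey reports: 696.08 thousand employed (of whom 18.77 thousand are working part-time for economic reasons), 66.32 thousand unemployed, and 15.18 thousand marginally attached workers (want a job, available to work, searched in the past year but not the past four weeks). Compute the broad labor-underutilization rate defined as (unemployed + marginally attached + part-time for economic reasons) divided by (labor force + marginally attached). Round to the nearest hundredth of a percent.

Broad underutilization rate ≈ 12.90%.

Labor force = 696.08 + 66.32 = 762.40 thousand.
Numerator = 66.32 + 15.18 + 18.77 = 100.27 thousand.
Denominator = 762.40 + 15.18 = 777.58 thousand.
Broad rate = 100.27 / 777.58 = 12.90%.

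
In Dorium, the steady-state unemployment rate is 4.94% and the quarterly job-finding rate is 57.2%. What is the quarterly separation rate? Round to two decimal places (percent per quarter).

Separation rate ≈ 2.97% per quarter.

From u* = s/(s+f): s = u·f/(1−u).
s = 0.0494 × 57.2 / (1 − 0.0494) = 2.8257 / 0.9506 ≈ 2.97% per quarter.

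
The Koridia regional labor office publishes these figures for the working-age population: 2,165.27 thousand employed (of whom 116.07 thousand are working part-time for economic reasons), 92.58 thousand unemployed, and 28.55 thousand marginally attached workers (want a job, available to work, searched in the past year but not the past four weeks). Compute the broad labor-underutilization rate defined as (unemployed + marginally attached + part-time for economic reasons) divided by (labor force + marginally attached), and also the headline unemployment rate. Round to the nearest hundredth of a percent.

Labor force = 2,165.27 + 92.58 = 2,257.85 thousand.
Numerator = 92.58 + 28.55 + 116.07 = 237.20 thousand.
Denominator = 2,257.85 + 28.55 = 2,286.40 thousand.
Broad rate = 237.20 / 2,286.40 = 10.37%.
Headline unemployment rate = 92.58 / 2,257.85 = 4.10%.

Broad underutilization rate ≈ 10.37%; headline unemployment rate ≈ 4.10%.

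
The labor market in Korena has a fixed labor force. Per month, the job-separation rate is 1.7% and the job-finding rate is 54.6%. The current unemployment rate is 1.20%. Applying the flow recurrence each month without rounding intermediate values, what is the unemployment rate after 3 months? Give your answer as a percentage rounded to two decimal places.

With a fixed labor force, u_{t+1} = u_t + s·(1−u_t) − f·u_t = u_t·(1−s−f) + s.
Here 1−s−f = 0.437 and s = 0.017.
u_1 = 0.012000 × 0.437 + 0.017 = 0.022244.
u_2 = 0.022244 × 0.437 + 0.017 = 0.026721.
u_3 = 0.026721 × 0.437 + 0.017 = 0.028677.

Unemployment rate after three months ≈ 2.87%.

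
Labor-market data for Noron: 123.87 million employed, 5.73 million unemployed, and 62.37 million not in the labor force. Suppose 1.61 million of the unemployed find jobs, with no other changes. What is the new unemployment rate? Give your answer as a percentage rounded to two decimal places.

Initially, labor force = 123.87 + 5.73 = 129.60 million, so u = 5.73/129.60 = 4.42%.
After the change, unemployed falls and employed rises by 1.61; labor force unchanged → E = 125.48, U = 4.12, labor force = 129.60 million.
New unemployment rate = 4.12 / 129.60 = 3.18%.

New unemployment rate ≈ 3.18%.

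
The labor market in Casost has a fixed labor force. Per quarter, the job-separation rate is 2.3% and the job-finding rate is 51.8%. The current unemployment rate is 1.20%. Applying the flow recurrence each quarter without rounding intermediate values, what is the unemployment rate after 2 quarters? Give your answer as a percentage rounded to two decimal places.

Unemployment rate after two quarters ≈ 3.61%.

With a fixed labor force, u_{t+1} = u_t + s·(1−u_t) − f·u_t = u_t·(1−s−f) + s.
Here 1−s−f = 0.459 and s = 0.023.
u_1 = 0.012000 × 0.459 + 0.023 = 0.028508.
u_2 = 0.028508 × 0.459 + 0.023 = 0.036085.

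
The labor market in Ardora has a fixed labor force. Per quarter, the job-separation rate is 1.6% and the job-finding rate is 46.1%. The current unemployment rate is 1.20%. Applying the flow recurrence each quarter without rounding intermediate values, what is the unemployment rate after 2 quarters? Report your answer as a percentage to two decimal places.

With a fixed labor force, u_{t+1} = u_t + s·(1−u_t) − f·u_t = u_t·(1−s−f) + s.
Here 1−s−f = 0.523 and s = 0.016.
u_1 = 0.012000 × 0.523 + 0.016 = 0.022276.
u_2 = 0.022276 × 0.523 + 0.016 = 0.027650.

Unemployment rate after two quarters ≈ 2.77%.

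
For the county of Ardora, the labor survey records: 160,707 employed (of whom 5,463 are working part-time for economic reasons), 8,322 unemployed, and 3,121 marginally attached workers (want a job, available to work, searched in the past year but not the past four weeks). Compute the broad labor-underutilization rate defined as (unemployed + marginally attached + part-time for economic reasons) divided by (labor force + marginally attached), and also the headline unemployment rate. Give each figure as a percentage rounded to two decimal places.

Broad underutilization rate ≈ 9.82%; headline unemployment rate ≈ 4.92%.

Labor force = 160,707 + 8,322 = 169,029.
Numerator = 8,322 + 3,121 + 5,463 = 16,906.
Denominator = 169,029 + 3,121 = 172,150.
Broad rate = 16,906 / 172,150 = 9.82%.
Headline unemployment rate = 8,322 / 169,029 = 4.92%.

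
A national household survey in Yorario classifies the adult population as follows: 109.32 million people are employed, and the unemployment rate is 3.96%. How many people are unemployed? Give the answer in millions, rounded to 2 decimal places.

Let U be the number unemployed. The labor force is E + U, and U/(E+U) = 0.0396.
So U = 0.0396 × 109.32 / (1 − 0.0396) = 4.3291 / 0.9604 ≈ 4.51 million.

About 4.51 million are unemployed.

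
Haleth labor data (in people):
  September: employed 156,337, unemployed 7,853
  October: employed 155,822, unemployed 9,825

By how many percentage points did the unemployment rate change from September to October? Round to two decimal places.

The unemployment rate changed by +1.15 percentage points.

September: labor force = 156,337 + 7,853 = 164,190; u = 7,853/164,190 = 4.78%.
October: labor force = 155,822 + 9,825 = 165,647; u = 9,825/165,647 = 5.93%.
Change = 5.93% − 4.78% = +1.15 pp.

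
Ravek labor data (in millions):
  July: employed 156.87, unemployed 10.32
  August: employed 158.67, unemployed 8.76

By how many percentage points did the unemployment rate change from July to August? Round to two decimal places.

July: labor force = 156.87 + 10.32 = 167.19; u = 10.32/167.19 = 6.17%.
August: labor force = 158.67 + 8.76 = 167.43; u = 8.76/167.43 = 5.23%.
Change = 5.23% − 6.17% = −0.94 pp.

The unemployment rate changed by −0.94 percentage points.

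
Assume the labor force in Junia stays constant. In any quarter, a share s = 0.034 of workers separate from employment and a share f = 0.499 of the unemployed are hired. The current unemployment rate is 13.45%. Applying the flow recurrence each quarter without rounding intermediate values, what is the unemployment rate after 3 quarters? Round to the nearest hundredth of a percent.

Unemployment rate after three quarters ≈ 7.10%.

With a fixed labor force, u_{t+1} = u_t + s·(1−u_t) − f·u_t = u_t·(1−s−f) + s.
Here 1−s−f = 0.467 and s = 0.034.
u_1 = 0.134500 × 0.467 + 0.034 = 0.096812.
u_2 = 0.096812 × 0.467 + 0.034 = 0.079211.
u_3 = 0.079211 × 0.467 + 0.034 = 0.070992.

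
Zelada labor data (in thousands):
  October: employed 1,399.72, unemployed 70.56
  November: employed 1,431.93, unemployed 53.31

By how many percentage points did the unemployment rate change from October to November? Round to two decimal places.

The unemployment rate changed by −1.21 percentage points.

October: labor force = 1,399.72 + 70.56 = 1,470.28; u = 70.56/1,470.28 = 4.80%.
November: labor force = 1,431.93 + 53.31 = 1,485.24; u = 53.31/1,485.24 = 3.59%.
Change = 3.59% − 4.80% = −1.21 pp.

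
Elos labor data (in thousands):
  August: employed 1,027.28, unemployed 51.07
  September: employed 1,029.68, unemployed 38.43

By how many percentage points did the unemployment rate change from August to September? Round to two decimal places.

The unemployment rate changed by −1.14 percentage points.

August: labor force = 1,027.28 + 51.07 = 1,078.35; u = 51.07/1,078.35 = 4.74%.
September: labor force = 1,029.68 + 38.43 = 1,068.11; u = 38.43/1,068.11 = 3.60%.
Change = 3.60% − 4.74% = −1.14 pp.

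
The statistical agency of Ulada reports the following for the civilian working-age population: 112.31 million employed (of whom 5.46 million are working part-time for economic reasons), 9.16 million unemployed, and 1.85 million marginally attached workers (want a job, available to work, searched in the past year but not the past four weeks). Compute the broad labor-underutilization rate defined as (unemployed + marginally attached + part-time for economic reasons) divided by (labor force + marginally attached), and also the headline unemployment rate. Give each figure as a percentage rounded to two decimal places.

Broad underutilization rate ≈ 13.36%; headline unemployment rate ≈ 7.54%.

Labor force = 112.31 + 9.16 = 121.47 million.
Numerator = 9.16 + 1.85 + 5.46 = 16.47 million.
Denominator = 121.47 + 1.85 = 123.32 million.
Broad rate = 16.47 / 123.32 = 13.36%.
Headline unemployment rate = 9.16 / 121.47 = 7.54%.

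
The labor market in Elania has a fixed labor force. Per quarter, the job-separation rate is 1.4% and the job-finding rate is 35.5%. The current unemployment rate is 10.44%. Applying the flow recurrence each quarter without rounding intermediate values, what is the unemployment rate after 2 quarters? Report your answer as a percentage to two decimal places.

Unemployment rate after two quarters ≈ 6.44%.

With a fixed labor force, u_{t+1} = u_t + s·(1−u_t) − f·u_t = u_t·(1−s−f) + s.
Here 1−s−f = 0.631 and s = 0.014.
u_1 = 0.104400 × 0.631 + 0.014 = 0.079876.
u_2 = 0.079876 × 0.631 + 0.014 = 0.064402.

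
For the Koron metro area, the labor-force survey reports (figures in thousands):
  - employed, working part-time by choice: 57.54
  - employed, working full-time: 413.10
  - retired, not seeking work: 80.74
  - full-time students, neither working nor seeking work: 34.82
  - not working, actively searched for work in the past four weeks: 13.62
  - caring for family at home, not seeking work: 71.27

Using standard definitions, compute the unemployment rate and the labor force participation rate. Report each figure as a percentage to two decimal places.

Employed = 57.54 + 413.10 = 470.64 thousand.
Unemployed = 13.62 thousand.
Labor force = 470.64 + 13.62 = 484.26 thousand.
Not in labor force = 80.74 + 34.82 + 71.27 = 186.83 thousand (those not working and not actively searching are outside the labor force).
Civilian working-age population = 484.26 + 186.83 = 671.09 thousand.
Unemployment rate = 13.62 / 484.26 = 2.81%.
Labor force participation rate = 484.26 / 671.09 = 72.16%.

Unemployment rate ≈ 2.81%; labor force participation rate ≈ 72.16%.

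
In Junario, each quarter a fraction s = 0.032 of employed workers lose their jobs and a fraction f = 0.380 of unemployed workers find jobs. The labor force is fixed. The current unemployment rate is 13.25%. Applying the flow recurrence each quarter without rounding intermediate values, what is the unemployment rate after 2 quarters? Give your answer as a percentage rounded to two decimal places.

With a fixed labor force, u_{t+1} = u_t + s·(1−u_t) − f·u_t = u_t·(1−s−f) + s.
Here 1−s−f = 0.588 and s = 0.032.
u_1 = 0.132500 × 0.588 + 0.032 = 0.109910.
u_2 = 0.109910 × 0.588 + 0.032 = 0.096627.

Unemployment rate after two quarters ≈ 9.66%.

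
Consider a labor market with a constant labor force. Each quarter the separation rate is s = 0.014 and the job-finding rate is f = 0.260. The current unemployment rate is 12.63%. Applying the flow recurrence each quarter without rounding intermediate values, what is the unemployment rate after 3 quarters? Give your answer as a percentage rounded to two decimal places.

With a fixed labor force, u_{t+1} = u_t + s·(1−u_t) − f·u_t = u_t·(1−s−f) + s.
Here 1−s−f = 0.726 and s = 0.014.
u_1 = 0.126300 × 0.726 + 0.014 = 0.105694.
u_2 = 0.105694 × 0.726 + 0.014 = 0.090734.
u_3 = 0.090734 × 0.726 + 0.014 = 0.079873.

Unemployment rate after three quarters ≈ 7.99%.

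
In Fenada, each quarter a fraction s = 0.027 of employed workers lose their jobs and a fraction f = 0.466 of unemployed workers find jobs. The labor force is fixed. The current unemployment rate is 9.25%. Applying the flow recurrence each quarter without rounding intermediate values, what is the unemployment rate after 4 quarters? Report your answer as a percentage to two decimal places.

With a fixed labor force, u_{t+1} = u_t + s·(1−u_t) − f·u_t = u_t·(1−s−f) + s.
Here 1−s−f = 0.507 and s = 0.027.
u_1 = 0.092500 × 0.507 + 0.027 = 0.073898.
u_2 = 0.073898 × 0.507 + 0.027 = 0.064466.
u_3 = 0.064466 × 0.507 + 0.027 = 0.059684.
u_4 = 0.059684 × 0.507 + 0.027 = 0.057260.

Unemployment rate after four quarters ≈ 5.73%.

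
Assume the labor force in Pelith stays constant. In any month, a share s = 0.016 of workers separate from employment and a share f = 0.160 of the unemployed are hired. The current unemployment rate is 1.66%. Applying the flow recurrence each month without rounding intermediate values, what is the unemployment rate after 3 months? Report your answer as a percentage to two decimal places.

With a fixed labor force, u_{t+1} = u_t + s·(1−u_t) − f·u_t = u_t·(1−s−f) + s.
Here 1−s−f = 0.824 and s = 0.016.
u_1 = 0.016600 × 0.824 + 0.016 = 0.029678.
u_2 = 0.029678 × 0.824 + 0.016 = 0.040455.
u_3 = 0.040455 × 0.824 + 0.016 = 0.049335.

Unemployment rate after three months ≈ 4.93%.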